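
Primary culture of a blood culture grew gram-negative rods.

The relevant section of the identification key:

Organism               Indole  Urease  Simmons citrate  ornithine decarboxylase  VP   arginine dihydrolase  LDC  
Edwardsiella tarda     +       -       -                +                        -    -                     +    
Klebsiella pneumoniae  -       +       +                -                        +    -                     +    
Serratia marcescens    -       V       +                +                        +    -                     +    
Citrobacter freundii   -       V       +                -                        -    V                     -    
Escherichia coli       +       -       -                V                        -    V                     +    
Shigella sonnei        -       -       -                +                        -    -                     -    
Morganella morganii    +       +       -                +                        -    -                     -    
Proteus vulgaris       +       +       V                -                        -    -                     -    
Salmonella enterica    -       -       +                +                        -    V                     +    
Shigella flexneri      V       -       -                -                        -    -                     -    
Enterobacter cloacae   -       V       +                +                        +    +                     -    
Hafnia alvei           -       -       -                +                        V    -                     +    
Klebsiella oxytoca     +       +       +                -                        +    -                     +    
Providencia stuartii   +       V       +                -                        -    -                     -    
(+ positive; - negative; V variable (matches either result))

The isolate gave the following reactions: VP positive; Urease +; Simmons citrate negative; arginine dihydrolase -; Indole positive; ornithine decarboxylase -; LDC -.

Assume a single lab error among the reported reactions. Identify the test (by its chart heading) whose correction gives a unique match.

VP

As reported, no row in the chart matches all 7 reactions.
Reversing ornithine decarboxylase → still no organism matches.
Reversing LDC → still no organism matches.
Reversing VP (to -) → unique match: Proteus vulgaris.
Reversing Indole → still no organism matches.
Reversing Urease → still no organism matches.
Reversing Simmons citrate → still no organism matches.
Reversing arginine dihydrolase → still no organism matches.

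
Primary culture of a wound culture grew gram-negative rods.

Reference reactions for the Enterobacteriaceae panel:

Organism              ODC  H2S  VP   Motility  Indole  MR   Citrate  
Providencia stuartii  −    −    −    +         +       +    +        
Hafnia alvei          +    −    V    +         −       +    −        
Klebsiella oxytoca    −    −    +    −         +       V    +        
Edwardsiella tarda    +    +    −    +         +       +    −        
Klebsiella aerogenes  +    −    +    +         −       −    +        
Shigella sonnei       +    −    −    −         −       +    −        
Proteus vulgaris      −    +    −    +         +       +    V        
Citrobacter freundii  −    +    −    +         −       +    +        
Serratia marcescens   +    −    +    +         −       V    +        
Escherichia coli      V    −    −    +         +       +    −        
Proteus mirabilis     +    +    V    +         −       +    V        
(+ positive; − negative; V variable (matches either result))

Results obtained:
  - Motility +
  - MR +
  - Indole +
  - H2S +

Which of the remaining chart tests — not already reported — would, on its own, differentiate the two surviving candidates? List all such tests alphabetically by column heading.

ODC

Indole +: excludes 6 organisms — 5 left.
Motility +: excludes Klebsiella oxytoca — 4 left.
MR +: all 4 remaining candidates are consistent.
H2S +: excludes Providencia stuartii, Escherichia coli — 2 left.
Two candidates remain: Edwardsiella tarda and Proteus vulgaris.
  ODC: Edwardsiella tarda +, Proteus vulgaris − — discriminates.
  VP: − vs − — same for both, does not separate.
  Citrate: − vs V — variable for at least one, does not separate.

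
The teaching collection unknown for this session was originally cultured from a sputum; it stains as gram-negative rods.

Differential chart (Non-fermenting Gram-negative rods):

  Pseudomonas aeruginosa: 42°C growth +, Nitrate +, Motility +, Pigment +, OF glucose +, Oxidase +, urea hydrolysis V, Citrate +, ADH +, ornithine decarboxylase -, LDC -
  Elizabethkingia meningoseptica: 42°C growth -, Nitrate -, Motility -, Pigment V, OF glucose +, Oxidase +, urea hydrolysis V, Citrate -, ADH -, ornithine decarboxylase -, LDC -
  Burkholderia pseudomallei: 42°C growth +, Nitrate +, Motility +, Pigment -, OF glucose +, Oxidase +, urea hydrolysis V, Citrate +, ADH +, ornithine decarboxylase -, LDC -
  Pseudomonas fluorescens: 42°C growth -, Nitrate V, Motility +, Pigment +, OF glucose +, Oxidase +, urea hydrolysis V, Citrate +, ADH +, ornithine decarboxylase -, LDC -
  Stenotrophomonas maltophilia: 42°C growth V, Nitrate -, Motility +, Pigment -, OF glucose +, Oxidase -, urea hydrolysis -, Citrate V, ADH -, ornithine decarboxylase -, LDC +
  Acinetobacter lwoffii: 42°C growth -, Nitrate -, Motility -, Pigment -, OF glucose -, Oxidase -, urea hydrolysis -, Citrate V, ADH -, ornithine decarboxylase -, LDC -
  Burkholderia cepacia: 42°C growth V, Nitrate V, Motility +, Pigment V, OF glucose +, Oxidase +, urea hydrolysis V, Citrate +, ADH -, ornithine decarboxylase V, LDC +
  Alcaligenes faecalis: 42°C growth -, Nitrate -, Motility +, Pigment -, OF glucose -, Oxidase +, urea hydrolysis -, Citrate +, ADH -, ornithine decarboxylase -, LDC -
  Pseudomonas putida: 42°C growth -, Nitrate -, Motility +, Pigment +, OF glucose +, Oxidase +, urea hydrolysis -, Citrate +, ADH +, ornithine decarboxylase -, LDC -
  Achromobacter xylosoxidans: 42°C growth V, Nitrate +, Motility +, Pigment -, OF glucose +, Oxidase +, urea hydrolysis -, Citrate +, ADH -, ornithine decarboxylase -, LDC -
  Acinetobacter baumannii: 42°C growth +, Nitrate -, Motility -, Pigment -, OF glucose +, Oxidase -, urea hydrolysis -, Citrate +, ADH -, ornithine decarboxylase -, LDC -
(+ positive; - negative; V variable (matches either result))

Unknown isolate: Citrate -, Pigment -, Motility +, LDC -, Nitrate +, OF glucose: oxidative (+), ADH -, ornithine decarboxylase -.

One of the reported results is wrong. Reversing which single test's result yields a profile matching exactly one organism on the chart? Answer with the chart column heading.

Citrate

As reported, no row in the chart matches all 8 reactions.
Reversing Nitrate → still no organism matches.
Reversing ornithine decarboxylase → still no organism matches.
Reversing Citrate (to +) → unique match: Achromobacter xylosoxidans.
Reversing Pigment → still no organism matches.
Reversing ADH → still no organism matches.
Reversing LDC → still no organism matches.
Reversing Motility → still no organism matches.
Reversing OF glucose → still no organism matches.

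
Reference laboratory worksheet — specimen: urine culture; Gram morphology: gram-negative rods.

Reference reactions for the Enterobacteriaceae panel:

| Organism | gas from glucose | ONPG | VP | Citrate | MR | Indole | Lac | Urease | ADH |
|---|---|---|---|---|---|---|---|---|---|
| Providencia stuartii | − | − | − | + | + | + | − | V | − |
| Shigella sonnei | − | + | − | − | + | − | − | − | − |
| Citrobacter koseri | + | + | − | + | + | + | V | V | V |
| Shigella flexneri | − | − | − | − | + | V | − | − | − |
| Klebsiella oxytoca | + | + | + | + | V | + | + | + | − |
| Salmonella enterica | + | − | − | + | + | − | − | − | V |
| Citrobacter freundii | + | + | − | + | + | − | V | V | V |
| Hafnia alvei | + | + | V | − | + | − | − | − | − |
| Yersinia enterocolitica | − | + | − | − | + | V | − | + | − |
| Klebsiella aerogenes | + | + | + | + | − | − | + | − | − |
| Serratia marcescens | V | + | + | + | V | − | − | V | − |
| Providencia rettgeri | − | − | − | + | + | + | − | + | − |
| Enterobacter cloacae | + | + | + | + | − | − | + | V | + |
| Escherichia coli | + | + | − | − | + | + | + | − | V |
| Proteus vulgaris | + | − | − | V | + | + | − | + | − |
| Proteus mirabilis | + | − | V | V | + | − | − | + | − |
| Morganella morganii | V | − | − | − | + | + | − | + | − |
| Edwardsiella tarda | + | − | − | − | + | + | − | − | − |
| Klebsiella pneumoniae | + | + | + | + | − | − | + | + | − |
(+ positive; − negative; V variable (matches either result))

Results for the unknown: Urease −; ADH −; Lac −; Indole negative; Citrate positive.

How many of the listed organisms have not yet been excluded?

ADH −: excludes Enterobacter cloacae — 18 left.
Urease −: excludes 7 organisms — 11 left.
Lac −: excludes Klebsiella aerogenes, Escherichia coli — 9 left.
Citrate +: excludes Shigella sonnei, Shigella flexneri, Hafnia alvei, Edwardsiella tarda — 5 left.
Indole −: excludes Providencia stuartii, Citrobacter koseri — 3 left.
Still consistent: Citrobacter freundii, Salmonella enterica, Serratia marcescens.

3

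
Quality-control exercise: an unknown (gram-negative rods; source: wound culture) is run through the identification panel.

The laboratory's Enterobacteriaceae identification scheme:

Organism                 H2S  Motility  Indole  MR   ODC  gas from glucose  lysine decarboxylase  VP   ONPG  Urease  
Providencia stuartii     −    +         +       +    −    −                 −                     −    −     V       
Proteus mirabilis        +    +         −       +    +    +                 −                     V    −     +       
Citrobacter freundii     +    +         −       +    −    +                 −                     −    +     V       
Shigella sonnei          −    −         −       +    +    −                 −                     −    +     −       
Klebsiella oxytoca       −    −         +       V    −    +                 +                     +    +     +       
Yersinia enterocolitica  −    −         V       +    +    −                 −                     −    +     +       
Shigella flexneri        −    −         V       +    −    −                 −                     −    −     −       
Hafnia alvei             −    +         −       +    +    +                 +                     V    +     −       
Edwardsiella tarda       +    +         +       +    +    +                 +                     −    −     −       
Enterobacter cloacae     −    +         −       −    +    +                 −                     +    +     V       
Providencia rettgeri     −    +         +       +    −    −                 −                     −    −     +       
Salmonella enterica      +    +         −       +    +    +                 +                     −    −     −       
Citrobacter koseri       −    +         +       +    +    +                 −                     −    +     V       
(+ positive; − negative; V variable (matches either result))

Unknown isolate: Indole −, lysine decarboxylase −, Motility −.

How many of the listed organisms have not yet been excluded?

3

Motility −: excludes 9 organisms — 4 left.
lysine decarboxylase −: excludes Klebsiella oxytoca — 3 left.
Indole −: all 3 remaining candidates are consistent.
Still consistent: Shigella flexneri, Shigella sonnei, Yersinia enterocolitica.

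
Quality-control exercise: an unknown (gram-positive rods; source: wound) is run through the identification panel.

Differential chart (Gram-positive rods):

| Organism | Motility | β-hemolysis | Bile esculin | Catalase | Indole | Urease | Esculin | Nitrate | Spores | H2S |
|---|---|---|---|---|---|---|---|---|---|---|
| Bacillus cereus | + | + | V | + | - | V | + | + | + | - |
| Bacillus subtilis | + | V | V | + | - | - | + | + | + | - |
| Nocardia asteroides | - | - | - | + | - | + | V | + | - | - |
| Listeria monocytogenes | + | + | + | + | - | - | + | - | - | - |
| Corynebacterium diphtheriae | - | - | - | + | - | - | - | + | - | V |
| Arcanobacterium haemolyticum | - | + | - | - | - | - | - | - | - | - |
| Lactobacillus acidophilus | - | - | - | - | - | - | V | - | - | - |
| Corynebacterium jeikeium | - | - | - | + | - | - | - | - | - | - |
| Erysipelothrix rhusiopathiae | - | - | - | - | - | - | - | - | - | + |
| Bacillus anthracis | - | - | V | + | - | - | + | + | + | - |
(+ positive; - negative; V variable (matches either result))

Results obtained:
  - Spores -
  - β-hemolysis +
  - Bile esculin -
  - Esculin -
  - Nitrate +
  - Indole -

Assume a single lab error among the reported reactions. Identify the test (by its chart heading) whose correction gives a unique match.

As reported, no row in the chart matches all 6 reactions.
Reversing Nitrate (to -) → unique match: Arcanobacterium haemolyticum.
Reversing Spores → still no organism matches.
Reversing β-hemolysis → 2 organisms match (not unique).
Reversing Esculin → still no organism matches.
Reversing Indole → still no organism matches.
Reversing Bile esculin → still no organism matches.

Nitrate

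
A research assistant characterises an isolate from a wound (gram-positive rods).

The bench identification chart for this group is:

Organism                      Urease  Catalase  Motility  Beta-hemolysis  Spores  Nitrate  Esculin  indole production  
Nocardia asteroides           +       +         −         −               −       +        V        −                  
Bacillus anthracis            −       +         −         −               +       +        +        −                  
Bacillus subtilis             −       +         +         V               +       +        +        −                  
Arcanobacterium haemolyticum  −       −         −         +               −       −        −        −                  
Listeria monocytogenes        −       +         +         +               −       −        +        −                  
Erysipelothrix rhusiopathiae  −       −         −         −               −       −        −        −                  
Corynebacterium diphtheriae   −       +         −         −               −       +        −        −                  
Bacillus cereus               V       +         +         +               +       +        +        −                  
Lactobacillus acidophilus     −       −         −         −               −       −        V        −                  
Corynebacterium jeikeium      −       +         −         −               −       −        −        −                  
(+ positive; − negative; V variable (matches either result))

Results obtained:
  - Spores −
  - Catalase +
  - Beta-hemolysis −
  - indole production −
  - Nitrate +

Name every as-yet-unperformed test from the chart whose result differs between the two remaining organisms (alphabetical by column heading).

Urease

Beta-hemolysis −: excludes Arcanobacterium haemolyticum, Listeria monocytogenes, Bacillus cereus — 7 left.
indole production −: all 7 remaining candidates are consistent.
Spores −: excludes Bacillus anthracis, Bacillus subtilis — 5 left.
Catalase +: excludes Erysipelothrix rhusiopathiae, Lactobacillus acidophilus — 3 left.
Nitrate +: excludes Corynebacterium jeikeium — 2 left.
Two candidates remain: Corynebacterium diphtheriae and Nocardia asteroides.
  Urease: Corynebacterium diphtheriae −, Nocardia asteroides + — discriminates.
  Motility: − vs − — same for both, does not separate.
  Esculin: − vs V — variable for at least one, does not separate.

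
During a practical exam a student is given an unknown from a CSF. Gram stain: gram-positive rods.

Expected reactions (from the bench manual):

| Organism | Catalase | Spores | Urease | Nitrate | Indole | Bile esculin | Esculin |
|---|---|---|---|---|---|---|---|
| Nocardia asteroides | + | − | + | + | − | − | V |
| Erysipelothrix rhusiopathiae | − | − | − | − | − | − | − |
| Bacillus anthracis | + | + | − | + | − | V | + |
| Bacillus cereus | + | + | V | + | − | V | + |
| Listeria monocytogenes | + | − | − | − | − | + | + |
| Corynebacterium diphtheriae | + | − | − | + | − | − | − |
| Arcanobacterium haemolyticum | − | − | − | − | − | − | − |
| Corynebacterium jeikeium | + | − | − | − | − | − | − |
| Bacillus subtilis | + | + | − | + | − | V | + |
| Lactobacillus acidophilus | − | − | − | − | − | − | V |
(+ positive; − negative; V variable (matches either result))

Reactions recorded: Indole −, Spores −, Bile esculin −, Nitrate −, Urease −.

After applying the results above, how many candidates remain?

Indole −: all 10 remaining candidates are consistent.
Nitrate −: excludes 5 organisms — 5 left.
Urease −: all 5 remaining candidates are consistent.
Spores −: all 5 remaining candidates are consistent.
Bile esculin −: excludes Listeria monocytogenes — 4 left.
Still consistent: Arcanobacterium haemolyticum, Corynebacterium jeikeium, Erysipelothrix rhusiopathiae, Lactobacillus acidophilus.

4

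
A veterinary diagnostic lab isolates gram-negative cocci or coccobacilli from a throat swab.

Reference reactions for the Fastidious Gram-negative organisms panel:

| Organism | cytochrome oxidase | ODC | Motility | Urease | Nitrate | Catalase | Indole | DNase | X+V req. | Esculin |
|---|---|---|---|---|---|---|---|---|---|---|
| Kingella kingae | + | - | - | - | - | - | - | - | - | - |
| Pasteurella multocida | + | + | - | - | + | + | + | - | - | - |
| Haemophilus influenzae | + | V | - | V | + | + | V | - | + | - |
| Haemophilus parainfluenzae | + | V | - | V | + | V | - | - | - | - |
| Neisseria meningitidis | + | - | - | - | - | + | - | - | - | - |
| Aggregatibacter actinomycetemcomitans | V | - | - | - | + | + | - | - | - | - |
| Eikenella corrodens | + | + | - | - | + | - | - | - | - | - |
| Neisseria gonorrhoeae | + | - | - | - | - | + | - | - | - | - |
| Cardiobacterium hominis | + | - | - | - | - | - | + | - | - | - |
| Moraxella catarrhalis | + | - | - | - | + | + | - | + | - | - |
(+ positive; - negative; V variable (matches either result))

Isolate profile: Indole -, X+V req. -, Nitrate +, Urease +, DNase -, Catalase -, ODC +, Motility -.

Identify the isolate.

ODC +: excludes 6 organisms — 4 left.
X+V req. -: excludes Haemophilus influenzae — 3 left.
DNase -: all 3 remaining candidates are consistent.
Indole -: excludes Pasteurella multocida — 2 left.
Nitrate +: all 2 remaining candidates are consistent.
Catalase -: all 2 remaining candidates are consistent.
Urease +: excludes Eikenella corrodens — 1 left.
Motility -: the one remaining candidate is consistent.

Haemophilus parainfluenzae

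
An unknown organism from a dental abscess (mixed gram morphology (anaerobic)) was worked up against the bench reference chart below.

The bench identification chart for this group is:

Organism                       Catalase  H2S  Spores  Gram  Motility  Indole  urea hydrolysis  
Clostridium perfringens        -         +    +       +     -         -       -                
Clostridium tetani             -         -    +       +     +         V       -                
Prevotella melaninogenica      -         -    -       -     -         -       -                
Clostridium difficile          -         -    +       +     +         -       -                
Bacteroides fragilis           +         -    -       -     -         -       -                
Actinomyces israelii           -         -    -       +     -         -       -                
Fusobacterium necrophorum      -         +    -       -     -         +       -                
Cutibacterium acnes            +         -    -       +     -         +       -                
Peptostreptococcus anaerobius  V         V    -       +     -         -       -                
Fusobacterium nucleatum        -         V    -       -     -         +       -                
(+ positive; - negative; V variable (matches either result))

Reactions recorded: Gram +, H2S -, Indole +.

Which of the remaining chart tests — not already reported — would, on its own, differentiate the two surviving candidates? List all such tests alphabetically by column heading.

Catalase, Motility, Spores

H2S -: excludes Clostridium perfringens, Fusobacterium necrophorum — 8 left.
Indole +: excludes 5 organisms — 3 left.
Gram +: excludes Fusobacterium nucleatum — 2 left.
Two candidates remain: Clostridium tetani and Cutibacterium acnes.
  Catalase: Clostridium tetani -, Cutibacterium acnes + — discriminates.
  Spores: Clostridium tetani +, Cutibacterium acnes - — discriminates.
  Motility: Clostridium tetani +, Cutibacterium acnes - — discriminates.
  urea hydrolysis: - vs - — same for both, does not separate.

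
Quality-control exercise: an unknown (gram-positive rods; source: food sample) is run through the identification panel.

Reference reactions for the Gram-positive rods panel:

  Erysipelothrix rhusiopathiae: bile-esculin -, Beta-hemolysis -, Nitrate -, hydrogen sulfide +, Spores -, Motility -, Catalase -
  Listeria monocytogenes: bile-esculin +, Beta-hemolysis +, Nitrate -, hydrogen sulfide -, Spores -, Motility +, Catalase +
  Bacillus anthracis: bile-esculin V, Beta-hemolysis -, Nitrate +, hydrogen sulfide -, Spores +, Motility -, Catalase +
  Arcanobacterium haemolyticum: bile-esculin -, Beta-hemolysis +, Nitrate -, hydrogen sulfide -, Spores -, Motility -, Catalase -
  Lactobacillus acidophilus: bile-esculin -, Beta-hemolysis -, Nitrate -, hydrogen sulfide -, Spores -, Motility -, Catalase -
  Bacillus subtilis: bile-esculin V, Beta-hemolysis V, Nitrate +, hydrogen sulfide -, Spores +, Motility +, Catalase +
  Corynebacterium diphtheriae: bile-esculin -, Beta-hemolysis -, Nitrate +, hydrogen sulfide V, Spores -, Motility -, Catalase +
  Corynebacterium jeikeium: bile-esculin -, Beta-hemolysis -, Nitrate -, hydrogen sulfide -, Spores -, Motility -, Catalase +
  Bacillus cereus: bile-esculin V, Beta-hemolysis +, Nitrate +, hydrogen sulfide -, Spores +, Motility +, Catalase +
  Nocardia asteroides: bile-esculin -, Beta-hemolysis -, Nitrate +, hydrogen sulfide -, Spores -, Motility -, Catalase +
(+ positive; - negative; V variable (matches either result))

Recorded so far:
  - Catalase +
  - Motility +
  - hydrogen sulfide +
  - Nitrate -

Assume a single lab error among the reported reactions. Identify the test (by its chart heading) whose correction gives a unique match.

hydrogen sulfide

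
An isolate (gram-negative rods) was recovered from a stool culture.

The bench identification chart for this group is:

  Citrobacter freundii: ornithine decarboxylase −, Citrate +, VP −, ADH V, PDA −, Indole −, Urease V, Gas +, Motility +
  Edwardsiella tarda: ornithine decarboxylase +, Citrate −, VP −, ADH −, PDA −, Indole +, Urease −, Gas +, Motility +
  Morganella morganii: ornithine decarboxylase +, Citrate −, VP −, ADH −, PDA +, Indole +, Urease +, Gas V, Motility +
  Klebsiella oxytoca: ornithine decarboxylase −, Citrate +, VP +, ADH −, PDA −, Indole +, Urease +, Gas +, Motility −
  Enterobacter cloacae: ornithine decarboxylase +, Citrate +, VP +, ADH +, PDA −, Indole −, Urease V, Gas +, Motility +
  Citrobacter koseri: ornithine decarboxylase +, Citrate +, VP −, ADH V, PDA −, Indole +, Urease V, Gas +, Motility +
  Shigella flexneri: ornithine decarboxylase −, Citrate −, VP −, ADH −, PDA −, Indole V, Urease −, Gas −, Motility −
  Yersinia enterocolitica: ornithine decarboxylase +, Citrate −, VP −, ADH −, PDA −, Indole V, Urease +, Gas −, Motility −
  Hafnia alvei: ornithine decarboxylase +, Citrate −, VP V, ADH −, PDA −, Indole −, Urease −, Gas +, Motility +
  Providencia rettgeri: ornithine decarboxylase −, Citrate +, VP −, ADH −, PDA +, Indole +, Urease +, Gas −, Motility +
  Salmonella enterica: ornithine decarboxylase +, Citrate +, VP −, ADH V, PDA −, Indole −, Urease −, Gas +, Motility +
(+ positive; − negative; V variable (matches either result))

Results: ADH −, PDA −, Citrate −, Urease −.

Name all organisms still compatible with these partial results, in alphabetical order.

Edwardsiella tarda, Hafnia alvei, Shigella flexneri

Urease −: excludes Morganella morganii, Klebsiella oxytoca, Yersinia enterocolitica, Providencia rettgeri — 7 left.
ADH −: excludes Enterobacter cloacae — 6 left.
PDA −: all 6 remaining candidates are consistent.
Citrate −: excludes Citrobacter freundii, Citrobacter koseri, Salmonella enterica — 3 left.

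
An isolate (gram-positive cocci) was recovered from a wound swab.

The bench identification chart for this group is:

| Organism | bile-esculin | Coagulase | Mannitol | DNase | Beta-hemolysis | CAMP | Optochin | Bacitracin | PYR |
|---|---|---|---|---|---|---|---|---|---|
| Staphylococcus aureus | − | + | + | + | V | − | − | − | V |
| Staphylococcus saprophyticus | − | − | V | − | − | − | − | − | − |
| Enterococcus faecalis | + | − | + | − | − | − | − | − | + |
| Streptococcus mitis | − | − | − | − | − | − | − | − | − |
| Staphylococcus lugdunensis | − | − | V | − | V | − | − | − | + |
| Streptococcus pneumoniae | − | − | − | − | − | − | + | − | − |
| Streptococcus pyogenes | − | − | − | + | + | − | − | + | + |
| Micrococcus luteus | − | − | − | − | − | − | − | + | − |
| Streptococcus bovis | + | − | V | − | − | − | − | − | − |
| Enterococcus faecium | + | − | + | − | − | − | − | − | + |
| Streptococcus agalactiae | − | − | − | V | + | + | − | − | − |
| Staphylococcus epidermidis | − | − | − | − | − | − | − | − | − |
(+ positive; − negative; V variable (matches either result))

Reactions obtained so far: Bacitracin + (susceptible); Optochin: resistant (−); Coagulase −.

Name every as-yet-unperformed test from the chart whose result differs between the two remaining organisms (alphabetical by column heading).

Coagulase −: excludes Staphylococcus aureus — 11 left.
Bacitracin +: excludes 9 organisms — 2 left.
Optochin −: all 2 remaining candidates are consistent.
Two candidates remain: Micrococcus luteus and Streptococcus pyogenes.
  bile-esculin: − vs − — same for both, does not separate.
  Mannitol: − vs − — same for both, does not separate.
  DNase: Micrococcus luteus −, Streptococcus pyogenes + — discriminates.
  Beta-hemolysis: Micrococcus luteus −, Streptococcus pyogenes + — discriminates.
  CAMP: − vs − — same for both, does not separate.
  PYR: Micrococcus luteus −, Streptococcus pyogenes + — discriminates.

Beta-hemolysis, DNase, PYR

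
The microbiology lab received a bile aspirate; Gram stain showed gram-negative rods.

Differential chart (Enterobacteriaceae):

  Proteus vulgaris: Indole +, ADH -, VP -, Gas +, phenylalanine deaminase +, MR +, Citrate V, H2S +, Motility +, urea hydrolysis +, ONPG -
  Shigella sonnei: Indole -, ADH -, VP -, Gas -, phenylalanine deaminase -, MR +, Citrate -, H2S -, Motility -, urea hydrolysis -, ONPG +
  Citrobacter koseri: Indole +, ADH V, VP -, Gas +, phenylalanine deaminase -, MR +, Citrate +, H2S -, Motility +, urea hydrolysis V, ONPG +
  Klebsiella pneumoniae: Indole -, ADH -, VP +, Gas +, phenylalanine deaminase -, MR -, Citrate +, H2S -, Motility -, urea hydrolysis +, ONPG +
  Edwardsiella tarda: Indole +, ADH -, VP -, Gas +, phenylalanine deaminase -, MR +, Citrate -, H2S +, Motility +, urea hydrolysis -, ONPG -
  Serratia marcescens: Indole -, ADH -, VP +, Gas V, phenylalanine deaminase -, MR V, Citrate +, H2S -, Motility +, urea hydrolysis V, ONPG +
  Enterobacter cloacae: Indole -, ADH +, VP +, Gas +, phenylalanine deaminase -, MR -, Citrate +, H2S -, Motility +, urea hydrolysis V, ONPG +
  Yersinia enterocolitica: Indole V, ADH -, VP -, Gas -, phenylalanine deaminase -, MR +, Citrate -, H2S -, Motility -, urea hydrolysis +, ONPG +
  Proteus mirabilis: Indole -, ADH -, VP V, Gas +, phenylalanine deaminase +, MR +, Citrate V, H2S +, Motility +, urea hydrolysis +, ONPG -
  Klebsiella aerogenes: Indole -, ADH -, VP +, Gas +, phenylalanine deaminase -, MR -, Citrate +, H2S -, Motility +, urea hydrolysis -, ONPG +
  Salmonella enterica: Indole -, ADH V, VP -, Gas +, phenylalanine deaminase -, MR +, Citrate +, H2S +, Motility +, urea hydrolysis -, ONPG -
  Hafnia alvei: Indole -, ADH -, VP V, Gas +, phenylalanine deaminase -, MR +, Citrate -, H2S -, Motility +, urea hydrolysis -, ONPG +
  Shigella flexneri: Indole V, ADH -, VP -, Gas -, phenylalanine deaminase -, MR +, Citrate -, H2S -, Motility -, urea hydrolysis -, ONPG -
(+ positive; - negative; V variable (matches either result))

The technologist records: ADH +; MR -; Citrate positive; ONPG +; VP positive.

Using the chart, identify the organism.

ONPG +: excludes 5 organisms — 8 left.
VP +: excludes Shigella sonnei, Citrobacter koseri, Yersinia enterocolitica — 5 left.
Citrate +: excludes Hafnia alvei — 4 left.
ADH +: excludes Klebsiella pneumoniae, Serratia marcescens, Klebsiella aerogenes — 1 left.
MR -: the one remaining candidate is consistent.

Enterobacter cloacae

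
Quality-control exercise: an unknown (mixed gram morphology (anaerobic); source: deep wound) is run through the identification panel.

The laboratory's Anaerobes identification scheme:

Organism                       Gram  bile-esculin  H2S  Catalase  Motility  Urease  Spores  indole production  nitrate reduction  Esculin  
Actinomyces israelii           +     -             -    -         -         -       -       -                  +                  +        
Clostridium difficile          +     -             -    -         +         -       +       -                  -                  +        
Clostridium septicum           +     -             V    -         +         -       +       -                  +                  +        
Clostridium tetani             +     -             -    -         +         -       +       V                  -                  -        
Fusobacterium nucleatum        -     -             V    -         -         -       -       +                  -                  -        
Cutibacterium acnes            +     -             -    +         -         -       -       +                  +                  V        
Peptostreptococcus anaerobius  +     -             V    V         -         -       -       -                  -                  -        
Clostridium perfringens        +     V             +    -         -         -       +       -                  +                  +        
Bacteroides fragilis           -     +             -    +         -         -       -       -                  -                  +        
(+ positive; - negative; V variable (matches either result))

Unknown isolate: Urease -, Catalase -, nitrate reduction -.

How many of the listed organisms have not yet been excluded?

4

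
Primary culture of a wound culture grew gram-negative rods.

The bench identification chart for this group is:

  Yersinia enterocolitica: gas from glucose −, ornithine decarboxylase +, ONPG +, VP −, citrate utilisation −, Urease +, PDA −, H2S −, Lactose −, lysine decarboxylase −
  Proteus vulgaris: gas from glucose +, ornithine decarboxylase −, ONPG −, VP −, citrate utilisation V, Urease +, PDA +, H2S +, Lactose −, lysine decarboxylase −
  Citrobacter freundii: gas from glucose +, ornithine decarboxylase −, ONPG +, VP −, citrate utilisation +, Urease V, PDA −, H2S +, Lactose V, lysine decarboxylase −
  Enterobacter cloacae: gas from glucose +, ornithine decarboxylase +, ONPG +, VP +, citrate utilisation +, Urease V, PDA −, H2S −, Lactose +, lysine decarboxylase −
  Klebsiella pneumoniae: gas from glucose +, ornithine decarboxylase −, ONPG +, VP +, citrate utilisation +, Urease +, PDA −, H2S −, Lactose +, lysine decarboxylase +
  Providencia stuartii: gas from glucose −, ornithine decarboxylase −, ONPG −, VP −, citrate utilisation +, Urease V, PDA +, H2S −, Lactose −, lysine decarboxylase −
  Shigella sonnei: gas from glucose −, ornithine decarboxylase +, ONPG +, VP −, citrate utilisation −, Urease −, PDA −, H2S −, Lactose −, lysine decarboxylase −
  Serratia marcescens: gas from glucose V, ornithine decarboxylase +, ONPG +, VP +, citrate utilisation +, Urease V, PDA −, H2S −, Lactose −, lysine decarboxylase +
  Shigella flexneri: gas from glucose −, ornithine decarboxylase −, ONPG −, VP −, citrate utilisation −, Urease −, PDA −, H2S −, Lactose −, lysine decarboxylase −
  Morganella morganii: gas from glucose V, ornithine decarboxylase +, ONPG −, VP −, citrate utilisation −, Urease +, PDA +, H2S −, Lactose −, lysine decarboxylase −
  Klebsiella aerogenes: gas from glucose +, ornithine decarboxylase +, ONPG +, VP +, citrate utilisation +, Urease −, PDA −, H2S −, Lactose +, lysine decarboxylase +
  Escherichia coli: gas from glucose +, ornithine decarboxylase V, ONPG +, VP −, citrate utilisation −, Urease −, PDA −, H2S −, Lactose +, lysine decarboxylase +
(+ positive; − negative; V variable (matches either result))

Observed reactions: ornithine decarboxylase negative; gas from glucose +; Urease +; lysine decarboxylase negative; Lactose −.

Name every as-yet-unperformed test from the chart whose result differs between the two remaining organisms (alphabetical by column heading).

lysine decarboxylase −: excludes Klebsiella pneumoniae, Serratia marcescens, Klebsiella aerogenes, Escherichia coli — 8 left.
Lactose −: excludes Enterobacter cloacae — 7 left.
Urease +: excludes Shigella sonnei, Shigella flexneri — 5 left.
ornithine decarboxylase −: excludes Yersinia enterocolitica, Morganella morganii — 3 left.
gas from glucose +: excludes Providencia stuartii — 2 left.
Two candidates remain: Citrobacter freundii and Proteus vulgaris.
  ONPG: Citrobacter freundii +, Proteus vulgaris − — discriminates.
  VP: − vs − — same for both, does not separate.
  citrate utilisation: + vs V — variable for at least one, does not separate.
  PDA: Citrobacter freundii −, Proteus vulgaris + — discriminates.
  H2S: + vs + — same for both, does not separate.

ONPG, PDA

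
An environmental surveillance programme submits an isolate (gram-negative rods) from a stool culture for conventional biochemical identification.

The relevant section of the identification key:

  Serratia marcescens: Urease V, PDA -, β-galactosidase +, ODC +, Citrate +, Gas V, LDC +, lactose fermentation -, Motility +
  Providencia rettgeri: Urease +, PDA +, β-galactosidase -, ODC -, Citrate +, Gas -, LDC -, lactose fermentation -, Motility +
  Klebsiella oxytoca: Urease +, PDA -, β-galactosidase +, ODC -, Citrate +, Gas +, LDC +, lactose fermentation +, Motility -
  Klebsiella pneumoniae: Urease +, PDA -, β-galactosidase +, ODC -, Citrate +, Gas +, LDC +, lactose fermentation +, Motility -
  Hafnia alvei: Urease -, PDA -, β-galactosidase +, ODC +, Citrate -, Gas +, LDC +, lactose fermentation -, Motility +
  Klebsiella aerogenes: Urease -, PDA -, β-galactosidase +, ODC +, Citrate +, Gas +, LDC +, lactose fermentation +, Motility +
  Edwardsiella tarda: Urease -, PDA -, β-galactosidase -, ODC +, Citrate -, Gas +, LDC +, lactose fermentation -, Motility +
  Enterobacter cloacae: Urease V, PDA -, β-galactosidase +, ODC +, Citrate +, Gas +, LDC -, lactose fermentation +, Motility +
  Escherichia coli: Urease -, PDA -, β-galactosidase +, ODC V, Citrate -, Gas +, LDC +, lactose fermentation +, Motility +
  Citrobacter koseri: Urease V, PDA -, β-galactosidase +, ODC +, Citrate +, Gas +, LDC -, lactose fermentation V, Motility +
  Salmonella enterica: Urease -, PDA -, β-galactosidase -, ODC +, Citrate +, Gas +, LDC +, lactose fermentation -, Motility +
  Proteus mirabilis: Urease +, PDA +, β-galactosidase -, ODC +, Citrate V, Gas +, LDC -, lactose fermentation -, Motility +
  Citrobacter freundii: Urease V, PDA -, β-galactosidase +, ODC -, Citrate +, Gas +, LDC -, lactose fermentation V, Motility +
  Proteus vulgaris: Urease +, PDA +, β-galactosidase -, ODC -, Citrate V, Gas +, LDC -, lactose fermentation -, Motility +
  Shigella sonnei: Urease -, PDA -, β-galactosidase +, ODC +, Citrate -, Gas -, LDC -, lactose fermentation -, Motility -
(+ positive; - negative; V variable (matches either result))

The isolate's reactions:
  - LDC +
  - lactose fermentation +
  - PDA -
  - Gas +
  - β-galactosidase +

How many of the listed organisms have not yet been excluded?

β-galactosidase +: excludes 5 organisms — 10 left.
LDC +: excludes Enterobacter cloacae, Citrobacter koseri, Citrobacter freundii, Shigella sonnei — 6 left.
Gas +: all 6 remaining candidates are consistent.
PDA -: all 6 remaining candidates are consistent.
lactose fermentation +: excludes Serratia marcescens, Hafnia alvei — 4 left.
Still consistent: Escherichia coli, Klebsiella aerogenes, Klebsiella oxytoca, Klebsiella pneumoniae.

4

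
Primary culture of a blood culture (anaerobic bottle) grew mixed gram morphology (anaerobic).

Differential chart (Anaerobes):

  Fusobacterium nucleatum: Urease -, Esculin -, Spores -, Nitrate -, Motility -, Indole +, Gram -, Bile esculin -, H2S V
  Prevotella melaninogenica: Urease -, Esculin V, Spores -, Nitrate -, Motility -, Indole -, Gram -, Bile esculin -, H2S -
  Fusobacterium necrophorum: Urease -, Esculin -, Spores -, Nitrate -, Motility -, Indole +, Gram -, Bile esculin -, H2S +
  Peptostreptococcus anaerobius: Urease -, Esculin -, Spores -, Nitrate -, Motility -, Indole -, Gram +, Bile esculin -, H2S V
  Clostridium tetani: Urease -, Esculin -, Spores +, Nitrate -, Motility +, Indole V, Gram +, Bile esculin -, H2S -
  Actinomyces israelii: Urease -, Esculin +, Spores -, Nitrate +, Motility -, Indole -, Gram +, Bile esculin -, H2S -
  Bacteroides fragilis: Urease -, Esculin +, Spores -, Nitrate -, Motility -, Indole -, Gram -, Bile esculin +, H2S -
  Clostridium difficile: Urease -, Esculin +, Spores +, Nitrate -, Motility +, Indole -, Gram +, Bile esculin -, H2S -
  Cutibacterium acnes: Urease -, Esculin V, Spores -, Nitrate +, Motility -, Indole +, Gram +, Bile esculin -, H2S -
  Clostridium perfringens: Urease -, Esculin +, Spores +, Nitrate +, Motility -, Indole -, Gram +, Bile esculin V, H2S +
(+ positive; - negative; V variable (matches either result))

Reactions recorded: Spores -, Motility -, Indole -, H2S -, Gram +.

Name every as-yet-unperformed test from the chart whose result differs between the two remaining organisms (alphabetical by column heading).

Esculin, Nitrate

Gram +: excludes Fusobacterium nucleatum, Prevotella melaninogenica, Fusobacterium necrophorum, Bacteroides fragilis — 6 left.
H2S -: excludes Clostridium perfringens — 5 left.
Spores -: excludes Clostridium tetani, Clostridium difficile — 3 left.
Motility -: all 3 remaining candidates are consistent.
Indole -: excludes Cutibacterium acnes — 2 left.
Two candidates remain: Actinomyces israelii and Peptostreptococcus anaerobius.
  Urease: - vs - — same for both, does not separate.
  Esculin: Actinomyces israelii +, Peptostreptococcus anaerobius - — discriminates.
  Nitrate: Actinomyces israelii +, Peptostreptococcus anaerobius - — discriminates.
  Bile esculin: - vs - — same for both, does not separate.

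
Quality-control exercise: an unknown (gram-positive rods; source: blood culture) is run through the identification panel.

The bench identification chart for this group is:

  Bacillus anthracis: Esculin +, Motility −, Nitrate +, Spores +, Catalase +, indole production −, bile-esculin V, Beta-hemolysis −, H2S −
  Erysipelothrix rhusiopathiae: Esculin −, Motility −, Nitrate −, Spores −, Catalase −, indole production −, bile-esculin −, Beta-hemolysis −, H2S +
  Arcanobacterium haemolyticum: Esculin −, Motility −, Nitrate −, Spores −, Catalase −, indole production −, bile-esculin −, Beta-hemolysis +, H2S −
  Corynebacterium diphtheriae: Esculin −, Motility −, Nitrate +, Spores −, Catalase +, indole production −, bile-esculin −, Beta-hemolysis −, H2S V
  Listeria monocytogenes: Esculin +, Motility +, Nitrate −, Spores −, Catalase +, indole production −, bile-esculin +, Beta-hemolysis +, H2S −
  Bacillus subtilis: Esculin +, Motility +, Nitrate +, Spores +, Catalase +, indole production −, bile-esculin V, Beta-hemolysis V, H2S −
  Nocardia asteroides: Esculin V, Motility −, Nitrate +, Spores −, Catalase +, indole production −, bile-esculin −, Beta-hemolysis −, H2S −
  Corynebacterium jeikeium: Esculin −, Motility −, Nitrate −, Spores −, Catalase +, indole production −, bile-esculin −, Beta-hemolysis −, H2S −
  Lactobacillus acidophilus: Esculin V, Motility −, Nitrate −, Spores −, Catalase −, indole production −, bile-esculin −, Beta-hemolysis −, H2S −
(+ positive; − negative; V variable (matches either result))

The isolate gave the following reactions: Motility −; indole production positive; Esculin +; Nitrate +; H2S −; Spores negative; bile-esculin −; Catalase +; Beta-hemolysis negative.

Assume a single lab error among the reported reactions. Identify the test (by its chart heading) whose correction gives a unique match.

As reported, no row in the chart matches all 9 reactions.
Reversing H2S → still no organism matches.
Reversing Beta-hemolysis → still no organism matches.
Reversing Motility → still no organism matches.
Reversing Esculin → still no organism matches.
Reversing indole production (to −) → unique match: Nocardia asteroides.
Reversing Catalase → still no organism matches.
Reversing Spores → still no organism matches.
Reversing Nitrate → still no organism matches.
Reversing bile-esculin → still no organism matches.

indole production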